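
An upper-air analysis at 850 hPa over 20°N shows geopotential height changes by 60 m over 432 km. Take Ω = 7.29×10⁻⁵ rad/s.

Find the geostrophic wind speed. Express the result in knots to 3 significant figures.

53.1 knots

Coriolis parameter at 20°N:
f = 2Ω sin φ = 2 × 7.29×10⁻⁵ × sin 20° = 4.99×10⁻⁵ s⁻¹
Height gradient: |∂Z/∂n| = 60 m / 432000 m = 1.39×10⁻⁴
On a pressure surface, geostrophic balance gives V_g = (g/f)|∂Z/∂n|:
V_g = 9.81 × 1.39×10⁻⁴ / 4.99×10⁻⁵ = 27.3 m/s
Converting: 27.3 m/s × 1.944 = 53.1 knots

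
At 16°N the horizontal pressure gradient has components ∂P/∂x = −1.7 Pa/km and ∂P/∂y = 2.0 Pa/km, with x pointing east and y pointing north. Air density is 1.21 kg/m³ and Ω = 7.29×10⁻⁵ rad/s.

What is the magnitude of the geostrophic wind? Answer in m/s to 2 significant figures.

Coriolis parameter at 16°N:
f = 2Ω sin φ = 2 × 7.29×10⁻⁵ × sin 16° = 4.02×10⁻⁵ s⁻¹
Component geostrophic relations (x east, y north):
u_g = −(1/(fρ)) ∂P/∂y,  v_g = (1/(fρ)) ∂P/∂x
u_g = −(2.0×10⁻³)/(4.02×10⁻⁵ × 1.21) = −41.1 m/s;  v_g = (−1.7×10⁻³)/(4.02×10⁻⁵ × 1.21) = −35.0 m/s
|V_g| = √(u_g² + v_g²) = 54.0 m/s

54 m/s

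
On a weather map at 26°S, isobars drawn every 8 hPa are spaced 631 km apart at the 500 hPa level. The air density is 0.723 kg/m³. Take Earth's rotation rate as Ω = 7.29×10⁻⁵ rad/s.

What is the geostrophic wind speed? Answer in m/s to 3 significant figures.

Coriolis parameter at 26°S:
f = 2Ω sin φ = 2 × 7.29×10⁻⁵ × sin 26° = 6.39×10⁻⁵ s⁻¹
Pressure gradient: |∂P/∂n| = 800 Pa / 631000 m = 1.27×10⁻³ Pa/m
Geostrophic balance (pressure-gradient force = Coriolis force):
V_g = (1/(fρ)) |∂P/∂n| = 1.27×10⁻³ / (6.39×10⁻⁵ × 0.723) = 27.4 m/s

27.4 m/s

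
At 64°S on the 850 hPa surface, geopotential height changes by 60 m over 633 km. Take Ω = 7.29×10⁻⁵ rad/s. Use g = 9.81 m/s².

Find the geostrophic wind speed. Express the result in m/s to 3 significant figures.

7.10 m/s

Coriolis parameter at 64°S:
f = 2Ω sin φ = 2 × 7.29×10⁻⁵ × sin 64° = 1.31×10⁻⁴ s⁻¹
Height gradient: |∂Z/∂n| = 60 m / 633000 m = 9.48×10⁻⁵
On a pressure surface, geostrophic balance gives V_g = (g/f)|∂Z/∂n|:
V_g = 9.81 × 9.48×10⁻⁵ / 1.31×10⁻⁴ = 7.10 m/s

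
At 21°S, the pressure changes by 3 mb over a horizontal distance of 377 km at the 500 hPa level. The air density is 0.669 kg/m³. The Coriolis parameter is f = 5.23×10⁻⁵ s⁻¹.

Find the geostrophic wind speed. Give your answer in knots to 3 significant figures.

Pressure gradient: |∂P/∂n| = 300 Pa / 377000 m = 7.96×10⁻⁴ Pa/m
Geostrophic balance (pressure-gradient force = Coriolis force):
V_g = (1/(fρ)) |∂P/∂n| = 7.96×10⁻⁴ / (5.23×10⁻⁵ × 0.669) = 22.7 m/s
Converting: 22.7 m/s × 1.944 = 44.2 knots

44.2 knots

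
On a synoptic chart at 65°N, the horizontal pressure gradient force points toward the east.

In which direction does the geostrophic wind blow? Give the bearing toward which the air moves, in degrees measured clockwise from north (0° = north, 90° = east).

180°

The pressure-gradient force points toward the east (bearing 090°).
Geostrophic balance: in the Northern Hemisphere the Coriolis force deflects motion to the right, so the geostrophic wind blows 90° to the right of the pressure-gradient force (low pressure on the left).
Rotating 090° by 90° clockwise gives 180° — the wind blows toward the south.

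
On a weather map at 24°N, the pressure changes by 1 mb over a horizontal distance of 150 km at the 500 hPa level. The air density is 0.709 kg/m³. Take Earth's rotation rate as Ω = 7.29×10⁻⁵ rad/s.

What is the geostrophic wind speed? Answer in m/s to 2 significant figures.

16 m/s

Coriolis parameter at 24°N:
f = 2Ω sin φ = 2 × 7.29×10⁻⁵ × sin 24° = 5.93×10⁻⁵ s⁻¹
Pressure gradient: |∂P/∂n| = 100 Pa / 150000 m = 6.67×10⁻⁴ Pa/m
Geostrophic balance (pressure-gradient force = Coriolis force):
V_g = (1/(fρ)) |∂P/∂n| = 6.67×10⁻⁴ / (5.93×10⁻⁵ × 0.709) = 15.9 m/s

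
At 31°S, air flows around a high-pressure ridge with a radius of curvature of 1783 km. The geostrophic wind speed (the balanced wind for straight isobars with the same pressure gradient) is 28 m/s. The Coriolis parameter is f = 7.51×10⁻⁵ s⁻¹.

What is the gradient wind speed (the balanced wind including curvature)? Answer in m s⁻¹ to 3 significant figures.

Around a high, pressure-gradient force acts outward with centrifugal, so Coriolis balances both:
fV = (1/ρ)|∂P/∂n| + V²/R  →  V² − fR·V + fR·V_g = 0
With fR = 7.51×10⁻⁵ × 1783×10³ m = 134 m/s:
V = [fR − √((fR)² − 4 fR V_g)]/2 = [134 − √(134² − 4×134×28)]/2 = 39.9 m/s
Supergeostrophic (V > V_g = 28 m/s), as expected around a high.

39.9 m s⁻¹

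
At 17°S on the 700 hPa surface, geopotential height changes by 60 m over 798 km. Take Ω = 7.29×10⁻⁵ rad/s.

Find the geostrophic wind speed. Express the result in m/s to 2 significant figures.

Coriolis parameter at 17°S:
f = 2Ω sin φ = 2 × 7.29×10⁻⁵ × sin 17° = 4.26×10⁻⁵ s⁻¹
Height gradient: |∂Z/∂n| = 60 m / 798000 m = 7.52×10⁻⁵
On a pressure surface, geostrophic balance gives V_g = (g/f)|∂Z/∂n|:
V_g = 9.81 × 7.52×10⁻⁵ / 4.26×10⁻⁵ = 17.3 m/s

17 m/s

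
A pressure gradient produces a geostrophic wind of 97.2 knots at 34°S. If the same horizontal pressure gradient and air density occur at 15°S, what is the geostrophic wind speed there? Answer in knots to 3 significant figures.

210 knots

With the same pressure gradient and density, V_g ∝ 1/f ∝ 1/sin φ.
V₂ = V₁ · sin φ₁ / sin φ₂ = 97.2 × sin 34° / sin 15°
V₂ = 97.2 × 0.5592/0.2588 = 210 knots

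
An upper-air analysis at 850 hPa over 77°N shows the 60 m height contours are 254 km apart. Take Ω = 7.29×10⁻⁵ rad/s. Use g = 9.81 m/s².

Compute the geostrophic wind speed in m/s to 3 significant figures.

Coriolis parameter at 77°N:
f = 2Ω sin φ = 2 × 7.29×10⁻⁵ × sin 77° = 1.42×10⁻⁴ s⁻¹
Height gradient: |∂Z/∂n| = 60 m / 254000 m = 2.36×10⁻⁴
On a pressure surface, geostrophic balance gives V_g = (g/f)|∂Z/∂n|:
V_g = 9.81 × 2.36×10⁻⁴ / 1.42×10⁻⁴ = 16.3 m/s

16.3 m/s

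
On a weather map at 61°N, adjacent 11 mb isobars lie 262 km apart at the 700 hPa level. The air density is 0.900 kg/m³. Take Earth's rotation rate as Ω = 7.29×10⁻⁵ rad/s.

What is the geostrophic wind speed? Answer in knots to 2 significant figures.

Coriolis parameter at 61°N:
f = 2Ω sin φ = 2 × 7.29×10⁻⁵ × sin 61° = 1.28×10⁻⁴ s⁻¹
Pressure gradient: |∂P/∂n| = 1100 Pa / 262000 m = 4.20×10⁻³ Pa/m
Geostrophic balance (pressure-gradient force = Coriolis force):
V_g = (1/(fρ)) |∂P/∂n| = 4.20×10⁻³ / (1.28×10⁻⁴ × 0.900) = 36.6 m/s
Converting: 36.6 m/s × 1.944 = 71 knots

71 knots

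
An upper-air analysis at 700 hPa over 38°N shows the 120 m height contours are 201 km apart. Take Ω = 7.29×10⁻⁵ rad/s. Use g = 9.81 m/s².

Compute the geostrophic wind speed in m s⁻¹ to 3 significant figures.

Coriolis parameter at 38°N:
f = 2Ω sin φ = 2 × 7.29×10⁻⁵ × sin 38° = 8.98×10⁻⁵ s⁻¹
Height gradient: |∂Z/∂n| = 120 m / 201000 m = 5.97×10⁻⁴
On a pressure surface, geostrophic balance gives V_g = (g/f)|∂Z/∂n|:
V_g = 9.81 × 5.97×10⁻⁴ / 8.98×10⁻⁵ = 65.2 m/s

65.2 m s⁻¹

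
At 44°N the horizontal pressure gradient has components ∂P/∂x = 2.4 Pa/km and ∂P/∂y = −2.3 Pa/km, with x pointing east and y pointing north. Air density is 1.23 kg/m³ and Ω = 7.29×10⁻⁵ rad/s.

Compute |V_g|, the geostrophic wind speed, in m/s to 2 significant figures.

Coriolis parameter at 44°N:
f = 2Ω sin φ = 2 × 7.29×10⁻⁵ × sin 44° = 1.01×10⁻⁴ s⁻¹
Component geostrophic relations (x east, y north):
u_g = −(1/(fρ)) ∂P/∂y,  v_g = (1/(fρ)) ∂P/∂x
u_g = −(−2.3×10⁻³)/(1.01×10⁻⁴ × 1.23) = 18.5 m/s;  v_g = (2.4×10⁻³)/(1.01×10⁻⁴ × 1.23) = 19.3 m/s
|V_g| = √(u_g² + v_g²) = 26.7 m/s

27 m/s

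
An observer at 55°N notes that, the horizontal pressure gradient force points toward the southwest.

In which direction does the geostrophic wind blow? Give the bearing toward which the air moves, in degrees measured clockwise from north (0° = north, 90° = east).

The pressure-gradient force points toward the southwest (bearing 225°).
Geostrophic balance: in the Northern Hemisphere the Coriolis force deflects motion to the right, so the geostrophic wind blows 90° to the right of the pressure-gradient force (low pressure on the left).
Rotating 225° by 90° clockwise gives 315° — the wind blows toward the northwest.

315°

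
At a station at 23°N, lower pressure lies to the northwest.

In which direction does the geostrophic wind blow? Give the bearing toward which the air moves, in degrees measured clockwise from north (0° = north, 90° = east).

The pressure-gradient force points toward the northwest (bearing 315°).
Geostrophic balance: in the Northern Hemisphere the Coriolis force deflects motion to the right, so the geostrophic wind blows 90° to the right of the pressure-gradient force (low pressure on the left).
Rotating 315° by 90° clockwise gives 045° — the wind blows toward the northeast.

045°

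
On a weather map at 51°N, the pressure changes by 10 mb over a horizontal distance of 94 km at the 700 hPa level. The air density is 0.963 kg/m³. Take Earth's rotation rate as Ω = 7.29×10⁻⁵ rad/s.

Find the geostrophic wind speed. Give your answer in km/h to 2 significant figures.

350 km/h

Coriolis parameter at 51°N:
f = 2Ω sin φ = 2 × 7.29×10⁻⁵ × sin 51° = 1.13×10⁻⁴ s⁻¹
Pressure gradient: |∂P/∂n| = 1000 Pa / 94000 m = 1.06×10⁻² Pa/m
Geostrophic balance (pressure-gradient force = Coriolis force):
V_g = (1/(fρ)) |∂P/∂n| = 1.06×10⁻² / (1.13×10⁻⁴ × 0.963) = 97.5 m/s
Converting: 97.5 m/s × 3.6 = 350 km/h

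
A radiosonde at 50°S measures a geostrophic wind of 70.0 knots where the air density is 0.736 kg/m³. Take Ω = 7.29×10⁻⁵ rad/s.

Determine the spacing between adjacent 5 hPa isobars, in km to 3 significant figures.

Coriolis parameter at 50°S:
f = 2Ω sin φ = 2 × 7.29×10⁻⁵ × sin 50° = 1.12×10⁻⁴ s⁻¹
Wind speed in SI: 70.0 knots = 36.0 m/s
Geostrophic balance rearranged: |∂P/∂n| = f ρ V_g
|∂P/∂n| = 1.12×10⁻⁴ × 0.736 × 36.0 = 2.96×10⁻³ Pa/m
Isobar spacing: Δn = ΔP/|∂P/∂n| = 500 Pa / 2.96×10⁻³ Pa/m = 168906 m ≈ 169 km

169 km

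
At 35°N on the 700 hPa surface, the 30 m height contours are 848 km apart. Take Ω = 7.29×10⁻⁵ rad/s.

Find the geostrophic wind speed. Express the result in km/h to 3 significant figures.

14.9 km/h

Coriolis parameter at 35°N:
f = 2Ω sin φ = 2 × 7.29×10⁻⁵ × sin 35° = 8.36×10⁻⁵ s⁻¹
Height gradient: |∂Z/∂n| = 30 m / 848000 m = 3.54×10⁻⁵
On a pressure surface, geostrophic balance gives V_g = (g/f)|∂Z/∂n|:
V_g = 9.81 × 3.54×10⁻⁵ / 8.36×10⁻⁵ = 4.15 m/s
Converting: 4.15 m/s × 3.6 = 14.9 km/h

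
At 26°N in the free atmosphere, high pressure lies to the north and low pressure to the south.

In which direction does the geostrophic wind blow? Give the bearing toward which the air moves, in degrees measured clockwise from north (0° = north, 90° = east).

270°

The pressure-gradient force points toward the south (bearing 180°).
Geostrophic balance: in the Northern Hemisphere the Coriolis force deflects motion to the right, so the geostrophic wind blows 90° to the right of the pressure-gradient force (low pressure on the left).
Rotating 180° by 90° clockwise gives 270° — the wind blows toward the west.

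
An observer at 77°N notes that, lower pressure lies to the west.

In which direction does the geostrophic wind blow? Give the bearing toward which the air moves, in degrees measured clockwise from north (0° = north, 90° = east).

000°

The pressure-gradient force points toward the west (bearing 270°).
Geostrophic balance: in the Northern Hemisphere the Coriolis force deflects motion to the right, so the geostrophic wind blows 90° to the right of the pressure-gradient force (low pressure on the left).
Rotating 270° by 90° clockwise gives 000° — the wind blows toward the north.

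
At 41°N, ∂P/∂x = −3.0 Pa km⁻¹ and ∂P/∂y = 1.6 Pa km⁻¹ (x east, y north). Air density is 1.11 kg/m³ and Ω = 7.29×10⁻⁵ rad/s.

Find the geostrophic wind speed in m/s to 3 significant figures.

32.0 m/s

Coriolis parameter at 41°N:
f = 2Ω sin φ = 2 × 7.29×10⁻⁵ × sin 41° = 9.57×10⁻⁵ s⁻¹
Component geostrophic relations (x east, y north):
u_g = −(1/(fρ)) ∂P/∂y,  v_g = (1/(fρ)) ∂P/∂x
u_g = −(1.6×10⁻³)/(9.57×10⁻⁵ × 1.11) = −15.1 m/s;  v_g = (−3.0×10⁻³)/(9.57×10⁻⁵ × 1.11) = −28.3 m/s
|V_g| = √(u_g² + v_g²) = 32.0 m/s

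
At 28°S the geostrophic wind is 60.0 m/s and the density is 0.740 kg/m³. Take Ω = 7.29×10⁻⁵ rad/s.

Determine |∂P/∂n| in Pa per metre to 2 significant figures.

Coriolis parameter at 28°S:
f = 2Ω sin φ = 2 × 7.29×10⁻⁵ × sin 28° = 6.84×10⁻⁵ s⁻¹
Geostrophic balance rearranged: |∂P/∂n| = f ρ V_g
|∂P/∂n| = 6.84×10⁻⁵ × 0.740 × 60.0 = 3.04×10⁻³ Pa/m

3.0×10⁻³ Pa/m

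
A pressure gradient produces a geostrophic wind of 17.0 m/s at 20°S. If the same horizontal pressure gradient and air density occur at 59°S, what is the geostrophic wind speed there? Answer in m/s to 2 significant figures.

6.8 m/s

With the same pressure gradient and density, V_g ∝ 1/f ∝ 1/sin φ.
V₂ = V₁ · sin φ₁ / sin φ₂ = 17.0 × sin 20° / sin 59°
V₂ = 17.0 × 0.3420/0.8572 = 6.8 m/s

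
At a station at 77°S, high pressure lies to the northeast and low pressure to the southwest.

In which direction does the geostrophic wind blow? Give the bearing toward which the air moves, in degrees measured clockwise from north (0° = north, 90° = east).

The pressure-gradient force points toward the southwest (bearing 225°).
Geostrophic balance: in the Southern Hemisphere the Coriolis force deflects motion to the left, so the geostrophic wind blows 90° to the left of the pressure-gradient force (low pressure on the right).
Rotating 225° by 90° counterclockwise gives 135° — the wind blows toward the southeast.

135°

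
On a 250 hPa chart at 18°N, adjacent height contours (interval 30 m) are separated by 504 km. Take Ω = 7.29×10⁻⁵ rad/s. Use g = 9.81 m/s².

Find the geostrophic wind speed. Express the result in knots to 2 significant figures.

25 knots

Coriolis parameter at 18°N:
f = 2Ω sin φ = 2 × 7.29×10⁻⁵ × sin 18° = 4.51×10⁻⁵ s⁻¹
Height gradient: |∂Z/∂n| = 30 m / 504000 m = 5.95×10⁻⁵
On a pressure surface, geostrophic balance gives V_g = (g/f)|∂Z/∂n|:
V_g = 9.81 × 5.95×10⁻⁵ / 4.51×10⁻⁵ = 13.0 m/s
Converting: 13.0 m/s × 1.944 = 25 knots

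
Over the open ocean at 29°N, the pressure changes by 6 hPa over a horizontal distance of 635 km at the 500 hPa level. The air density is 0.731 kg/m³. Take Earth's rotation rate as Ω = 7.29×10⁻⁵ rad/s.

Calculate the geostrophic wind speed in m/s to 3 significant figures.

Coriolis parameter at 29°N:
f = 2Ω sin φ = 2 × 7.29×10⁻⁵ × sin 29° = 7.07×10⁻⁵ s⁻¹
Pressure gradient: |∂P/∂n| = 600 Pa / 635000 m = 9.45×10⁻⁴ Pa/m
Geostrophic balance (pressure-gradient force = Coriolis force):
V_g = (1/(fρ)) |∂P/∂n| = 9.45×10⁻⁴ / (7.07×10⁻⁵ × 0.731) = 18.3 m/s

18.3 m/s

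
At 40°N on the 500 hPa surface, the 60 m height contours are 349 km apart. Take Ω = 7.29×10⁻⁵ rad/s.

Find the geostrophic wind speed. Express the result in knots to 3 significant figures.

Coriolis parameter at 40°N:
f = 2Ω sin φ = 2 × 7.29×10⁻⁵ × sin 40° = 9.37×10⁻⁵ s⁻¹
Height gradient: |∂Z/∂n| = 60 m / 349000 m = 1.72×10⁻⁴
On a pressure surface, geostrophic balance gives V_g = (g/f)|∂Z/∂n|:
V_g = 9.81 × 1.72×10⁻⁴ / 9.37×10⁻⁵ = 18.0 m/s
Converting: 18.0 m/s × 1.944 = 35.0 knots

35.0 knots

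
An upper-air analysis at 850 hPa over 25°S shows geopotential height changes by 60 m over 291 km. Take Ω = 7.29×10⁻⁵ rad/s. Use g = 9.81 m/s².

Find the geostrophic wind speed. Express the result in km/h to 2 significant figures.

Coriolis parameter at 25°S:
f = 2Ω sin φ = 2 × 7.29×10⁻⁵ × sin 25° = 6.16×10⁻⁵ s⁻¹
Height gradient: |∂Z/∂n| = 60 m / 291000 m = 2.06×10⁻⁴
On a pressure surface, geostrophic balance gives V_g = (g/f)|∂Z/∂n|:
V_g = 9.81 × 2.06×10⁻⁴ / 6.16×10⁻⁵ = 32.8 m/s
Converting: 32.8 m/s × 3.6 = 120 km/h

120 km/h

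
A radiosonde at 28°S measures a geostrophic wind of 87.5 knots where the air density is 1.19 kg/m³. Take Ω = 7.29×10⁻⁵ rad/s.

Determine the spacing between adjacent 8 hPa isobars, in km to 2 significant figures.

Coriolis parameter at 28°S:
f = 2Ω sin φ = 2 × 7.29×10⁻⁵ × sin 28° = 6.84×10⁻⁵ s⁻¹
Wind speed in SI: 87.5 knots = 45.0 m/s
Geostrophic balance rearranged: |∂P/∂n| = f ρ V_g
|∂P/∂n| = 6.84×10⁻⁵ × 1.19 × 45.0 = 3.67×10⁻³ Pa/m
Isobar spacing: Δn = ΔP/|∂P/∂n| = 800 Pa / 3.67×10⁻³ Pa/m = 218188 m ≈ 220 km

220 km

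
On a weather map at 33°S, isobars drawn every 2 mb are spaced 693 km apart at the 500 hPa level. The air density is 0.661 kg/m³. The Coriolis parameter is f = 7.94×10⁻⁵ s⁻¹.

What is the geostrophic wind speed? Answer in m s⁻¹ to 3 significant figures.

Pressure gradient: |∂P/∂n| = 200 Pa / 693000 m = 2.89×10⁻⁴ Pa/m
Geostrophic balance (pressure-gradient force = Coriolis force):
V_g = (1/(fρ)) |∂P/∂n| = 2.89×10⁻⁴ / (7.94×10⁻⁵ × 0.661) = 5.50 m/s

5.50 m s⁻¹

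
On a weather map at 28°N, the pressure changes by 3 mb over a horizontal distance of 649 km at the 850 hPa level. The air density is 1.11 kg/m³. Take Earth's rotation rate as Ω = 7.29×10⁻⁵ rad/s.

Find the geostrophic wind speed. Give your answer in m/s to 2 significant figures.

6.1 m/s

Coriolis parameter at 28°N:
f = 2Ω sin φ = 2 × 7.29×10⁻⁵ × sin 28° = 6.84×10⁻⁵ s⁻¹
Pressure gradient: |∂P/∂n| = 300 Pa / 649000 m = 4.62×10⁻⁴ Pa/m
Geostrophic balance (pressure-gradient force = Coriolis force):
V_g = (1/(fρ)) |∂P/∂n| = 4.62×10⁻⁴ / (6.84×10⁻⁵ × 1.11) = 6.08 m/s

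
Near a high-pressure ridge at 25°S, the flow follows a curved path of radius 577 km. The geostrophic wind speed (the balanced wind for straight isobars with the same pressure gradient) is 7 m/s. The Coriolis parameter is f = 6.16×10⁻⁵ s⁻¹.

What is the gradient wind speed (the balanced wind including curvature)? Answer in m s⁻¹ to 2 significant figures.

9.6 m s⁻¹

Around a high, pressure-gradient force acts outward with centrifugal, so Coriolis balances both:
fV = (1/ρ)|∂P/∂n| + V²/R  →  V² − fR·V + fR·V_g = 0
With fR = 6.16×10⁻⁵ × 577×10³ m = 35.5 m/s:
V = [fR − √((fR)² − 4 fR V_g)]/2 = [35.5 − √(35.5² − 4×35.5×7)]/2 = 9.58 m/s
Supergeostrophic (V > V_g = 7 m/s), as expected around a high.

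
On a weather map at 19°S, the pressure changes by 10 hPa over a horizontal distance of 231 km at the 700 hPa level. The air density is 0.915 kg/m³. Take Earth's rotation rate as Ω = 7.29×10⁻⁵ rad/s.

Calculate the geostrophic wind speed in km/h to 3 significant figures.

359 km/h

Coriolis parameter at 19°S:
f = 2Ω sin φ = 2 × 7.29×10⁻⁵ × sin 19° = 4.75×10⁻⁵ s⁻¹
Pressure gradient: |∂P/∂n| = 1000 Pa / 231000 m = 4.33×10⁻³ Pa/m
Geostrophic balance (pressure-gradient force = Coriolis force):
V_g = (1/(fρ)) |∂P/∂n| = 4.33×10⁻³ / (4.75×10⁻⁵ × 0.915) = 99.7 m/s
Converting: 99.7 m/s × 3.6 = 359 km/h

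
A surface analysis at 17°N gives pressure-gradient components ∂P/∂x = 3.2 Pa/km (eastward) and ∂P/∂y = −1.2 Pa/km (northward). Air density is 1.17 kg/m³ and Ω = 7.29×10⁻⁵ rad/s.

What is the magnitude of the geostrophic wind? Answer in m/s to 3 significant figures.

68.5 m/s

Coriolis parameter at 17°N:
f = 2Ω sin φ = 2 × 7.29×10⁻⁵ × sin 17° = 4.26×10⁻⁵ s⁻¹
Component geostrophic relations (x east, y north):
u_g = −(1/(fρ)) ∂P/∂y,  v_g = (1/(fρ)) ∂P/∂x
u_g = −(−1.2×10⁻³)/(4.26×10⁻⁵ × 1.17) = 24.1 m/s;  v_g = (3.2×10⁻³)/(4.26×10⁻⁵ × 1.17) = 64.2 m/s
|V_g| = √(u_g² + v_g²) = 68.5 m/s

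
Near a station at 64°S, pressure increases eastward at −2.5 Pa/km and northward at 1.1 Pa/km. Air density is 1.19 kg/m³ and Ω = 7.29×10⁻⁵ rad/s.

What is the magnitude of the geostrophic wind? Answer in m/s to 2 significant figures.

Coriolis parameter at 64°S:
f = 2Ω sin φ = 2 × 7.29×10⁻⁵ × sin 64° = 1.31×10⁻⁴ s⁻¹
In the Southern Hemisphere f is negative: f = −1.31×10⁻⁴ s⁻¹.
Component geostrophic relations (x east, y north):
u_g = −(1/(fρ)) ∂P/∂y,  v_g = (1/(fρ)) ∂P/∂x
u_g = −(1.1×10⁻³)/(−1.31×10⁻⁴ × 1.19) = 7.05 m/s;  v_g = (−2.5×10⁻³)/(−1.31×10⁻⁴ × 1.19) = 16.0 m/s
|V_g| = √(u_g² + v_g²) = 17.5 m/s

18 m/s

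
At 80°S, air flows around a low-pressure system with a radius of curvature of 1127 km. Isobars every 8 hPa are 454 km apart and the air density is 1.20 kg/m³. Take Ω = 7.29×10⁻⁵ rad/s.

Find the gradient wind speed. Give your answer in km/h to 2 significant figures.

Coriolis parameter at 80°S:
f = 2Ω sin φ = 2 × 7.29×10⁻⁵ × sin 80° = 1.44×10⁻⁴ s⁻¹
Pressure gradient: |∂P/∂n| = 800 Pa / 454000 m = 1.76×10⁻³ Pa/m
Geostrophic speed: V_g = |∂P/∂n|/(fρ) = 1.76×10⁻³/(1.44×10⁻⁴ × 1.20) = 10.2 m/s
Around a low, centrifugal force acts outward with Coriolis, so pressure-gradient force balances both:
(1/ρ)|∂P/∂n| = fV + V²/R  →  V² + fR·V − fR·V_g = 0
With fR = 1.44×10⁻⁴ × 1127×10³ m = 162 m/s:
V = [−fR + √((fR)² + 4 fR V_g)]/2 = [−162 + √(162² + 4×162×10.2)]/2 = 9.65 m/s
Subgeostrophic (V < V_g = 10.2 m/s), as expected around a low.
Converting: 9.65 m/s × 3.6 = 35 km/h

35 km/h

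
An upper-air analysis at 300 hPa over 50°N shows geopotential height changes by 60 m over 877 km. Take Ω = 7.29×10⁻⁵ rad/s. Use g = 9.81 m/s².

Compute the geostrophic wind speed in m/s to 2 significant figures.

Coriolis parameter at 50°N:
f = 2Ω sin φ = 2 × 7.29×10⁻⁵ × sin 50° = 1.12×10⁻⁴ s⁻¹
Height gradient: |∂Z/∂n| = 60 m / 877000 m = 6.84×10⁻⁵
On a pressure surface, geostrophic balance gives V_g = (g/f)|∂Z/∂n|:
V_g = 9.81 × 6.84×10⁻⁵ / 1.12×10⁻⁴ = 6.01 m/s

6.0 m/s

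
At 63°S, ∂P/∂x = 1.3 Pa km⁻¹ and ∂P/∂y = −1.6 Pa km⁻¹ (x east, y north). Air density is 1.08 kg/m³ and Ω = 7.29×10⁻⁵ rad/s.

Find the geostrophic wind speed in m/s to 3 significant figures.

14.7 m/s

Coriolis parameter at 63°S:
f = 2Ω sin φ = 2 × 7.29×10⁻⁵ × sin 63° = 1.30×10⁻⁴ s⁻¹
In the Southern Hemisphere f is negative: f = −1.30×10⁻⁴ s⁻¹.
Component geostrophic relations (x east, y north):
u_g = −(1/(fρ)) ∂P/∂y,  v_g = (1/(fρ)) ∂P/∂x
u_g = −(−1.6×10⁻³)/(−1.30×10⁻⁴ × 1.08) = −11.4 m/s;  v_g = (1.3×10⁻³)/(−1.30×10⁻⁴ × 1.08) = −9.27 m/s
|V_g| = √(u_g² + v_g²) = 14.7 m/s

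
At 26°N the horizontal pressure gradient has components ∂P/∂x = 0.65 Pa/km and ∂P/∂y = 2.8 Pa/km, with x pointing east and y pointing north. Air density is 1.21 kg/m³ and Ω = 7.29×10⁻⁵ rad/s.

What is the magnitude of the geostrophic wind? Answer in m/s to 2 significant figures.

Coriolis parameter at 26°N:
f = 2Ω sin φ = 2 × 7.29×10⁻⁵ × sin 26° = 6.39×10⁻⁵ s⁻¹
Component geostrophic relations (x east, y north):
u_g = −(1/(fρ)) ∂P/∂y,  v_g = (1/(fρ)) ∂P/∂x
u_g = −(2.8×10⁻³)/(6.39×10⁻⁵ × 1.21) = −36.2 m/s;  v_g = (0.65×10⁻³)/(6.39×10⁻⁵ × 1.21) = 8.40 m/s
|V_g| = √(u_g² + v_g²) = 37.2 m/s

37 m/s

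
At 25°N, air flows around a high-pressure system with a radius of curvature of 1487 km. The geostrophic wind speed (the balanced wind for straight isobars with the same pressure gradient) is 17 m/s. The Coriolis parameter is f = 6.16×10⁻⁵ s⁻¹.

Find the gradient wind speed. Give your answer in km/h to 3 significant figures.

Around a high, pressure-gradient force acts outward with centrifugal, so Coriolis balances both:
fV = (1/ρ)|∂P/∂n| + V²/R  →  V² − fR·V + fR·V_g = 0
With fR = 6.16×10⁻⁵ × 1487×10³ m = 91.6 m/s:
V = [fR − √((fR)² − 4 fR V_g)]/2 = [91.6 − √(91.6² − 4×91.6×17)]/2 = 22.6 m/s
Supergeostrophic (V > V_g = 17 m/s), as expected around a high.
Converting: 22.6 m/s × 3.6 = 81.2 km/h

81.2 km/h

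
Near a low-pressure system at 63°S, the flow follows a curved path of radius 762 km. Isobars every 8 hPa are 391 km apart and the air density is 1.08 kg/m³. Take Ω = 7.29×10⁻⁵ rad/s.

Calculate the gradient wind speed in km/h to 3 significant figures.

46.4 km/h

Coriolis parameter at 63°S:
f = 2Ω sin φ = 2 × 7.29×10⁻⁵ × sin 63° = 1.30×10⁻⁴ s⁻¹
Pressure gradient: |∂P/∂n| = 800 Pa / 391000 m = 2.05×10⁻³ Pa/m
Geostrophic speed: V_g = |∂P/∂n|/(fρ) = 2.05×10⁻³/(1.30×10⁻⁴ × 1.08) = 14.6 m/s
Around a low, centrifugal force acts outward with Coriolis, so pressure-gradient force balances both:
(1/ρ)|∂P/∂n| = fV + V²/R  →  V² + fR·V − fR·V_g = 0
With fR = 1.30×10⁻⁴ × 762×10³ m = 99.0 m/s:
V = [−fR + √((fR)² + 4 fR V_g)]/2 = [−99.0 + √(99.0² + 4×99.0×14.6)]/2 = 12.9 m/s
Subgeostrophic (V < V_g = 14.6 m/s), as expected around a low.
Converting: 12.9 m/s × 3.6 = 46.4 km/h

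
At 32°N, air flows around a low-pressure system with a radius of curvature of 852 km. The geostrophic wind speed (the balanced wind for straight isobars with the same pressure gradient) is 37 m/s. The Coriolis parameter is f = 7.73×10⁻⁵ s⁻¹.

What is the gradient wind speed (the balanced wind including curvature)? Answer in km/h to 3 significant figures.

Around a low, centrifugal force acts outward with Coriolis, so pressure-gradient force balances both:
(1/ρ)|∂P/∂n| = fV + V²/R  →  V² + fR·V − fR·V_g = 0
With fR = 7.73×10⁻⁵ × 852×10³ m = 65.9 m/s:
V = [−fR + √((fR)² + 4 fR V_g)]/2 = [−65.9 + √(65.9² + 4×65.9×37)]/2 = 26.4 m/s
Subgeostrophic (V < V_g = 37 m/s), as expected around a low.
Converting: 26.4 m/s × 3.6 = 95.1 km/h

95.1 km/h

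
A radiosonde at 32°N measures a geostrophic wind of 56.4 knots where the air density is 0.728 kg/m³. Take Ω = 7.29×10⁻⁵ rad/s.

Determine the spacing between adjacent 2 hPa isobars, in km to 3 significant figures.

123 km

Coriolis parameter at 32°N:
f = 2Ω sin φ = 2 × 7.29×10⁻⁵ × sin 32° = 7.73×10⁻⁵ s⁻¹
Wind speed in SI: 56.4 knots = 29.0 m/s
Geostrophic balance rearranged: |∂P/∂n| = f ρ V_g
|∂P/∂n| = 7.73×10⁻⁵ × 0.728 × 29.0 = 1.63×10⁻³ Pa/m
Isobar spacing: Δn = ΔP/|∂P/∂n| = 200 Pa / 1.63×10⁻³ Pa/m = 122550 m ≈ 123 km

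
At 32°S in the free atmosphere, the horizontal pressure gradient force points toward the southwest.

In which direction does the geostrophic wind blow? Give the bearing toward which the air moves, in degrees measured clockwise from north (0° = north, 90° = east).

The pressure-gradient force points toward the southwest (bearing 225°).
Geostrophic balance: in the Southern Hemisphere the Coriolis force deflects motion to the left, so the geostrophic wind blows 90° to the left of the pressure-gradient force (low pressure on the right).
Rotating 225° by 90° counterclockwise gives 135° — the wind blows toward the southeast.

135°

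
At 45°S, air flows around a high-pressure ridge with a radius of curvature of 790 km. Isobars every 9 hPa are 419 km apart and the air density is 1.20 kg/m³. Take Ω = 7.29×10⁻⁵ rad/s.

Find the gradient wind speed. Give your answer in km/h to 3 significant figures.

90.3 km/h

Coriolis parameter at 45°S:
f = 2Ω sin φ = 2 × 7.29×10⁻⁵ × sin 45° = 1.03×10⁻⁴ s⁻¹
Pressure gradient: |∂P/∂n| = 900 Pa / 419000 m = 2.15×10⁻³ Pa/m
Geostrophic speed: V_g = |∂P/∂n|/(fρ) = 2.15×10⁻³/(1.03×10⁻⁴ × 1.20) = 17.4 m/s
Around a high, pressure-gradient force acts outward with centrifugal, so Coriolis balances both:
fV = (1/ρ)|∂P/∂n| + V²/R  →  V² − fR·V + fR·V_g = 0
With fR = 1.03×10⁻⁴ × 790×10³ m = 81.4 m/s:
V = [fR − √((fR)² − 4 fR V_g)]/2 = [81.4 − √(81.4² − 4×81.4×17.4)]/2 = 25.1 m/s
Supergeostrophic (V > V_g = 17.4 m/s), as expected around a high.
Converting: 25.1 m/s × 3.6 = 90.3 km/h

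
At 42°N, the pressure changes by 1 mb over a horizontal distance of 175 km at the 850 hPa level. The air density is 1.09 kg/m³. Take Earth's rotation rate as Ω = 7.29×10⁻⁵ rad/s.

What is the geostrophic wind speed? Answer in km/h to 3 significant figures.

19.3 km/h

Coriolis parameter at 42°N:
f = 2Ω sin φ = 2 × 7.29×10⁻⁵ × sin 42° = 9.76×10⁻⁵ s⁻¹
Pressure gradient: |∂P/∂n| = 100 Pa / 175000 m = 5.71×10⁻⁴ Pa/m
Geostrophic balance (pressure-gradient force = Coriolis force):
V_g = (1/(fρ)) |∂P/∂n| = 5.71×10⁻⁴ / (9.76×10⁻⁵ × 1.09) = 5.37 m/s
Converting: 5.37 m/s × 3.6 = 19.3 km/h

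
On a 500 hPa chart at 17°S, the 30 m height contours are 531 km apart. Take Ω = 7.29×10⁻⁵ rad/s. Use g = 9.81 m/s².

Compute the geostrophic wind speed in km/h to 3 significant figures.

Coriolis parameter at 17°S:
f = 2Ω sin φ = 2 × 7.29×10⁻⁵ × sin 17° = 4.26×10⁻⁵ s⁻¹
Height gradient: |∂Z/∂n| = 30 m / 531000 m = 5.65×10⁻⁵
On a pressure surface, geostrophic balance gives V_g = (g/f)|∂Z/∂n|:
V_g = 9.81 × 5.65×10⁻⁵ / 4.26×10⁻⁵ = 13.0 m/s
Converting: 13.0 m/s × 3.6 = 46.8 km/h

46.8 km/h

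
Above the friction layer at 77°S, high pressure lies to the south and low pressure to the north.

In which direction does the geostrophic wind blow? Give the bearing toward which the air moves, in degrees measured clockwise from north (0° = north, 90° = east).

270°

The pressure-gradient force points toward the north (bearing 000°).
Geostrophic balance: in the Southern Hemisphere the Coriolis force deflects motion to the left, so the geostrophic wind blows 90° to the left of the pressure-gradient force (low pressure on the right).
Rotating 000° by 90° counterclockwise gives 270° — the wind blows toward the west.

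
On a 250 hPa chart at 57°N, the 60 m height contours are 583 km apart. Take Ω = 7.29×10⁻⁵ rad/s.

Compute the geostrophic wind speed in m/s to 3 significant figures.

Coriolis parameter at 57°N:
f = 2Ω sin φ = 2 × 7.29×10⁻⁵ × sin 57° = 1.22×10⁻⁴ s⁻¹
Height gradient: |∂Z/∂n| = 60 m / 583000 m = 1.03×10⁻⁴
On a pressure surface, geostrophic balance gives V_g = (g/f)|∂Z/∂n|:
V_g = 9.81 × 1.03×10⁻⁴ / 1.22×10⁻⁴ = 8.26 m/s

8.26 m/s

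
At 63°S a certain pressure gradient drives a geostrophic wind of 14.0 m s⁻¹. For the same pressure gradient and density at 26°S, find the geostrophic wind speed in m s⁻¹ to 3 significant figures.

28.5 m s⁻¹

With the same pressure gradient and density, V_g ∝ 1/f ∝ 1/sin φ.
V₂ = V₁ · sin φ₁ / sin φ₂ = 14.0 × sin 63° / sin 26°
V₂ = 14.0 × 0.8910/0.4384 = 28.5 m s⁻¹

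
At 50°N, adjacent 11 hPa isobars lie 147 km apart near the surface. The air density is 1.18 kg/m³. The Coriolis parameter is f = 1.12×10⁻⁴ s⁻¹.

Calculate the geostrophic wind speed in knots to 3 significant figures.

Pressure gradient: |∂P/∂n| = 1100 Pa / 147000 m = 7.48×10⁻³ Pa/m
Geostrophic balance (pressure-gradient force = Coriolis force):
V_g = (1/(fρ)) |∂P/∂n| = 7.48×10⁻³ / (1.12×10⁻⁴ × 1.18) = 56.6 m/s
Converting: 56.6 m/s × 1.944 = 110 knots

110 knots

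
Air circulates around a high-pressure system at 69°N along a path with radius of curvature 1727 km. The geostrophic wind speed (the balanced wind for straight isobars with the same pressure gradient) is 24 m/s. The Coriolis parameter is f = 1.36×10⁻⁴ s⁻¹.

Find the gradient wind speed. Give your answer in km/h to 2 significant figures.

98 km/h

Around a high, pressure-gradient force acts outward with centrifugal, so Coriolis balances both:
fV = (1/ρ)|∂P/∂n| + V²/R  →  V² − fR·V + fR·V_g = 0
With fR = 1.36×10⁻⁴ × 1727×10³ m = 235 m/s:
V = [fR − √((fR)² − 4 fR V_g)]/2 = [235 − √(235² − 4×235×24)]/2 = 27.1 m/s
Supergeostrophic (V > V_g = 24 m/s), as expected around a high.
Converting: 27.1 m/s × 3.6 = 98 km/h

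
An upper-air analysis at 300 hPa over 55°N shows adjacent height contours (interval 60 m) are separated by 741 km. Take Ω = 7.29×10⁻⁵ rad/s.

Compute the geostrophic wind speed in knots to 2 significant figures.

13 knots

Coriolis parameter at 55°N:
f = 2Ω sin φ = 2 × 7.29×10⁻⁵ × sin 55° = 1.19×10⁻⁴ s⁻¹
Height gradient: |∂Z/∂n| = 60 m / 741000 m = 8.10×10⁻⁵
On a pressure surface, geostrophic balance gives V_g = (g/f)|∂Z/∂n|:
V_g = 9.81 × 8.10×10⁻⁵ / 1.19×10⁻⁴ = 6.65 m/s
Converting: 6.65 m/s × 1.944 = 13 knots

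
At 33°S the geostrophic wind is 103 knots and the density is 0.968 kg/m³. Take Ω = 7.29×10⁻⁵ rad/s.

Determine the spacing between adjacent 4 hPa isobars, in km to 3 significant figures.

Coriolis parameter at 33°S:
f = 2Ω sin φ = 2 × 7.29×10⁻⁵ × sin 33° = 7.94×10⁻⁵ s⁻¹
Wind speed in SI: 103 knots = 53.0 m/s
Geostrophic balance rearranged: |∂P/∂n| = f ρ V_g
|∂P/∂n| = 7.94×10⁻⁵ × 0.968 × 53.0 = 4.07×10⁻³ Pa/m
Isobar spacing: Δn = ΔP/|∂P/∂n| = 400 Pa / 4.07×10⁻³ Pa/m = 98207 m ≈ 98.2 km

98.2 km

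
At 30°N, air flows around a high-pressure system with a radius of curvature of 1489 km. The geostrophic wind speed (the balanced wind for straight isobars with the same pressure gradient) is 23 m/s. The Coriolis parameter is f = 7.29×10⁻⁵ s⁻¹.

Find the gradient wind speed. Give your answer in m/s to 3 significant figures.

33.1 m/s

Around a high, pressure-gradient force acts outward with centrifugal, so Coriolis balances both:
fV = (1/ρ)|∂P/∂n| + V²/R  →  V² − fR·V + fR·V_g = 0
With fR = 7.29×10⁻⁵ × 1489×10³ m = 109 m/s:
V = [fR − √((fR)² − 4 fR V_g)]/2 = [109 − √(109² − 4×109×23)]/2 = 33.1 m/s
Supergeostrophic (V > V_g = 23 m/s), as expected around a high.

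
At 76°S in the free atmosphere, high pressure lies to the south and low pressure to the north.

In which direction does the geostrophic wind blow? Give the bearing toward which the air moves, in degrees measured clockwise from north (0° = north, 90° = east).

The pressure-gradient force points toward the north (bearing 000°).
Geostrophic balance: in the Southern Hemisphere the Coriolis force deflects motion to the left, so the geostrophic wind blows 90° to the left of the pressure-gradient force (low pressure on the right).
Rotating 000° by 90° counterclockwise gives 270° — the wind blows toward the west.

270°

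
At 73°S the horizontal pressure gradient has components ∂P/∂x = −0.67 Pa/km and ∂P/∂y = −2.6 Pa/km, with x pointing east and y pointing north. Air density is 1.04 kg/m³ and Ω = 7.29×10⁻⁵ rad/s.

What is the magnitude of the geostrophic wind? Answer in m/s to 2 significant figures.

Coriolis parameter at 73°S:
f = 2Ω sin φ = 2 × 7.29×10⁻⁵ × sin 73° = 1.39×10⁻⁴ s⁻¹
In the Southern Hemisphere f is negative: f = −1.39×10⁻⁴ s⁻¹.
Component geostrophic relations (x east, y north):
u_g = −(1/(fρ)) ∂P/∂y,  v_g = (1/(fρ)) ∂P/∂x
u_g = −(−2.6×10⁻³)/(−1.39×10⁻⁴ × 1.04) = −17.9 m/s;  v_g = (−0.67×10⁻³)/(−1.39×10⁻⁴ × 1.04) = 4.62 m/s
|V_g| = √(u_g² + v_g²) = 18.5 m/s

19 m/s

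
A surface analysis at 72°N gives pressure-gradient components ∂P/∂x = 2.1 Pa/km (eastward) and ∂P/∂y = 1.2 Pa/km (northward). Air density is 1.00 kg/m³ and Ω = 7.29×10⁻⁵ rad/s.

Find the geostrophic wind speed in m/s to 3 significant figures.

Coriolis parameter at 72°N:
f = 2Ω sin φ = 2 × 7.29×10⁻⁵ × sin 72° = 1.39×10⁻⁴ s⁻¹
Component geostrophic relations (x east, y north):
u_g = −(1/(fρ)) ∂P/∂y,  v_g = (1/(fρ)) ∂P/∂x
u_g = −(1.2×10⁻³)/(1.39×10⁻⁴ × 1.00) = −8.65 m/s;  v_g = (2.1×10⁻³)/(1.39×10⁻⁴ × 1.00) = 15.1 m/s
|V_g| = √(u_g² + v_g²) = 17.4 m/s

17.4 m/s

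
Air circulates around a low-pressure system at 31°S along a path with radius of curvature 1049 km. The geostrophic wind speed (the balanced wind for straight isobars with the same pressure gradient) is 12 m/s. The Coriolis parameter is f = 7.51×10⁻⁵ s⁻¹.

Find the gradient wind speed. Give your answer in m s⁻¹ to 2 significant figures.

11 m s⁻¹

Around a low, centrifugal force acts outward with Coriolis, so pressure-gradient force balances both:
(1/ρ)|∂P/∂n| = fV + V²/R  →  V² + fR·V − fR·V_g = 0
With fR = 7.51×10⁻⁵ × 1049×10³ m = 78.8 m/s:
V = [−fR + √((fR)² + 4 fR V_g)]/2 = [−78.8 + √(78.8² + 4×78.8×12)]/2 = 10.6 m/s
Subgeostrophic (V < V_g = 12 m/s), as expected around a low.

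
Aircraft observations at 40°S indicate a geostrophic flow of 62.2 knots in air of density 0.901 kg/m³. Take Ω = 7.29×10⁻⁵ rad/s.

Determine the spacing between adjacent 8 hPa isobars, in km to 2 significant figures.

300 km

Coriolis parameter at 40°S:
f = 2Ω sin φ = 2 × 7.29×10⁻⁵ × sin 40° = 9.37×10⁻⁵ s⁻¹
Wind speed in SI: 62.2 knots = 32.0 m/s
Geostrophic balance rearranged: |∂P/∂n| = f ρ V_g
|∂P/∂n| = 9.37×10⁻⁵ × 0.901 × 32.0 = 2.70×10⁻³ Pa/m
Isobar spacing: Δn = ΔP/|∂P/∂n| = 800 Pa / 2.70×10⁻³ Pa/m = 296082 m ≈ 300 km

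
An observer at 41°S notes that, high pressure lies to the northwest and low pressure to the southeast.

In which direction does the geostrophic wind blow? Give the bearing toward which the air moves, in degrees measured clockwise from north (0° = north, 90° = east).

The pressure-gradient force points toward the southeast (bearing 135°).
Geostrophic balance: in the Southern Hemisphere the Coriolis force deflects motion to the left, so the geostrophic wind blows 90° to the left of the pressure-gradient force (low pressure on the right).
Rotating 135° by 90° counterclockwise gives 045° — the wind blows toward the northeast.

045°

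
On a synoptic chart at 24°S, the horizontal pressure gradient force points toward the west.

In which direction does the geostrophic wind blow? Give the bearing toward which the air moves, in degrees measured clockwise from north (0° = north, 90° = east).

180°

The pressure-gradient force points toward the west (bearing 270°).
Geostrophic balance: in the Southern Hemisphere the Coriolis force deflects motion to the left, so the geostrophic wind blows 90° to the left of the pressure-gradient force (low pressure on the right).
Rotating 270° by 90° counterclockwise gives 180° — the wind blows toward the south.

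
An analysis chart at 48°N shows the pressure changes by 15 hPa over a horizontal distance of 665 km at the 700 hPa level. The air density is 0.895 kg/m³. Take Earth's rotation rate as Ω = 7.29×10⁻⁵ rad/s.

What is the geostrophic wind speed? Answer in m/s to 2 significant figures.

Coriolis parameter at 48°N:
f = 2Ω sin φ = 2 × 7.29×10⁻⁵ × sin 48° = 1.08×10⁻⁴ s⁻¹
Pressure gradient: |∂P/∂n| = 1500 Pa / 665000 m = 2.26×10⁻³ Pa/m
Geostrophic balance (pressure-gradient force = Coriolis force):
V_g = (1/(fρ)) |∂P/∂n| = 2.26×10⁻³ / (1.08×10⁻⁴ × 0.895) = 23.3 m/s

23 m/s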